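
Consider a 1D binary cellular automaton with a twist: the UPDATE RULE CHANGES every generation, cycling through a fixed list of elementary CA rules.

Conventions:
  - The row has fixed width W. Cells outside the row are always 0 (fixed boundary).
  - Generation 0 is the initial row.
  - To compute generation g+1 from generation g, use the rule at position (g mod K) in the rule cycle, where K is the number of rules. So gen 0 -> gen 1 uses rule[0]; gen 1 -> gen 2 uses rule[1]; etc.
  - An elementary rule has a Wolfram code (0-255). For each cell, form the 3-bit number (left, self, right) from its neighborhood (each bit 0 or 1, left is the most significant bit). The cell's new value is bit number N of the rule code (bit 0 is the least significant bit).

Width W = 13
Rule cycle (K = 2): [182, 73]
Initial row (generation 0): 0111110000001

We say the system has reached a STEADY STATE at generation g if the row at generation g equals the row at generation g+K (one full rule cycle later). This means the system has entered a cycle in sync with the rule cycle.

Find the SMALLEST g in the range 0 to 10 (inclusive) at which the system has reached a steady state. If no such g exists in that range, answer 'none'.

Gen 0: 0111110000001
Gen 1 (rule 182): 1011101000011
Gen 2 (rule 73): 0010100011011
Gen 3 (rule 182): 0111110100100
Gen 4 (rule 73): 0100010000001
Gen 5 (rule 182): 1110111000011
Gen 6 (rule 73): 1010101011011
Gen 7 (rule 182): 1111111100100
Gen 8 (rule 73): 1000000100001
Gen 9 (rule 182): 1100001110011
Gen 10 (rule 73): 1101101010011
Gen 11 (rule 182): 0010011111100
Gen 12 (rule 73): 1000010000101

Answer: none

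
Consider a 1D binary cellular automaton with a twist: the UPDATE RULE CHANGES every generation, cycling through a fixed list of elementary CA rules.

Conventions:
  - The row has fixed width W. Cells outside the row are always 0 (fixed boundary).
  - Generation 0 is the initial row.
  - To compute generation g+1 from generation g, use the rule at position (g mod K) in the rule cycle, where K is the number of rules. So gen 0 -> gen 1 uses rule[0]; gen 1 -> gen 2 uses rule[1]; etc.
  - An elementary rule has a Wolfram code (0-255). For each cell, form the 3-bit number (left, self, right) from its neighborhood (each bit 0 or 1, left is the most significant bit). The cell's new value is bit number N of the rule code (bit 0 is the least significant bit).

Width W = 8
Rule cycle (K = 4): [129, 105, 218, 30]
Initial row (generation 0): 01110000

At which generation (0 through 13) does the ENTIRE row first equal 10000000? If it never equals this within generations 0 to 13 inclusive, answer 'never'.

Gen 0: 01110000
Gen 1 (rule 129): 00100111
Gen 2 (rule 105): 10000101
Gen 3 (rule 218): 01001000
Gen 4 (rule 30): 11111100
Gen 5 (rule 129): 01111001
Gen 6 (rule 105): 01001000
Gen 7 (rule 218): 10110100
Gen 8 (rule 30): 10100110
Gen 9 (rule 129): 00000000
Gen 10 (rule 105): 11111111
Gen 11 (rule 218): 11111111
Gen 12 (rule 30): 10000000
Gen 13 (rule 129): 00111111

Answer: 12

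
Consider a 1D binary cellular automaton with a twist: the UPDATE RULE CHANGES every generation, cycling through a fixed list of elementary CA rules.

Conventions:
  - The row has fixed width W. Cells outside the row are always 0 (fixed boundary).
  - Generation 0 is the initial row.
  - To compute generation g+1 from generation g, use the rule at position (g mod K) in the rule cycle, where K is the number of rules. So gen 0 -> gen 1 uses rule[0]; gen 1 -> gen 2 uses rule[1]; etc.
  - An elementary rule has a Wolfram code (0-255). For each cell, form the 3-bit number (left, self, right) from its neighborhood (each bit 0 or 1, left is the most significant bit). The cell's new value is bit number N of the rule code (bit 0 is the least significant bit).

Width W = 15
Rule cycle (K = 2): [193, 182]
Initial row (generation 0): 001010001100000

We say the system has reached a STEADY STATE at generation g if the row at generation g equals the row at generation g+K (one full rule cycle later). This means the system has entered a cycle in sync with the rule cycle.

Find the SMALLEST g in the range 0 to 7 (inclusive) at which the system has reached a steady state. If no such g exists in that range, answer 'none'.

Answer: none

Derivation:
Gen 0: 001010001100000
Gen 1 (rule 193): 100000100101111
Gen 2 (rule 182): 110001111110110
Gen 3 (rule 193): 010100111110010
Gen 4 (rule 182): 111111011101111
Gen 5 (rule 193): 011111001100111
Gen 6 (rule 182): 101110110011010
Gen 7 (rule 193): 000110010001000
Gen 8 (rule 182): 001001111011100
Gen 9 (rule 193): 100000111001101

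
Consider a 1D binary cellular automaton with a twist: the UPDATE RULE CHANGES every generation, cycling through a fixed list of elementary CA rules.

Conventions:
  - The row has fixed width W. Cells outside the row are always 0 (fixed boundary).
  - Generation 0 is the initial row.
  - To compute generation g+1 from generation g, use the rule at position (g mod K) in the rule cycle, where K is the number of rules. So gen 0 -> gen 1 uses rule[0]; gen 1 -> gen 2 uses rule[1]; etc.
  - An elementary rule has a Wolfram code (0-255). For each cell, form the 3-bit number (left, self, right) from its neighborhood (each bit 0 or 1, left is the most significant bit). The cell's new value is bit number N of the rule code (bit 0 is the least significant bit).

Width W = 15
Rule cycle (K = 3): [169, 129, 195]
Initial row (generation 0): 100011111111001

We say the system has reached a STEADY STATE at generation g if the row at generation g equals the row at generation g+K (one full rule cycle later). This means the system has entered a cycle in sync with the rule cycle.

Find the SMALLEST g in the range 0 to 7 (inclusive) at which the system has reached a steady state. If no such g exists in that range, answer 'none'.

Answer: none

Derivation:
Gen 0: 100011111111001
Gen 1 (rule 169): 001011111110000
Gen 2 (rule 129): 100001111100111
Gen 3 (rule 195): 001110111101011
Gen 4 (rule 169): 101101111010110
Gen 5 (rule 129): 000000110000000
Gen 6 (rule 195): 111111010111111
Gen 7 (rule 169): 111110101111110
Gen 8 (rule 129): 011100000111100
Gen 9 (rule 195): 101101111011101
Gen 10 (rule 169): 011011110111010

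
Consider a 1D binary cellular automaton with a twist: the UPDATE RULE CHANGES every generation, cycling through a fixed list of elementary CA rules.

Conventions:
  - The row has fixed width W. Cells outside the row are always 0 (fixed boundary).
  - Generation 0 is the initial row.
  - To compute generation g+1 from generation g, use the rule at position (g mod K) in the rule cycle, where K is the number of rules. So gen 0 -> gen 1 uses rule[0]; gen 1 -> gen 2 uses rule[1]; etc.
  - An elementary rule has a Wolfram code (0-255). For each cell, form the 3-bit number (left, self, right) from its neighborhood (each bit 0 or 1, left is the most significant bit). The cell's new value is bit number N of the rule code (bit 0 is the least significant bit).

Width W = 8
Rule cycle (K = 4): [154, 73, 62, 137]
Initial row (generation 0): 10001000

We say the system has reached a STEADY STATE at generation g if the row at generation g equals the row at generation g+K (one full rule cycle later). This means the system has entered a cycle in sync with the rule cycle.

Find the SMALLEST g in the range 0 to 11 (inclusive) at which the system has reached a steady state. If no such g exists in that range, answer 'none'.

Answer: none

Derivation:
Gen 0: 10001000
Gen 1 (rule 154): 01010100
Gen 2 (rule 73): 00000001
Gen 3 (rule 62): 00000011
Gen 4 (rule 137): 11111010
Gen 5 (rule 154): 11110001
Gen 6 (rule 73): 10010100
Gen 7 (rule 62): 11111110
Gen 8 (rule 137): 11111100
Gen 9 (rule 154): 11111010
Gen 10 (rule 73): 10001000
Gen 11 (rule 62): 11011100
Gen 12 (rule 137): 10011001
Gen 13 (rule 154): 01110110
Gen 14 (rule 73): 01010110
Gen 15 (rule 62): 11111101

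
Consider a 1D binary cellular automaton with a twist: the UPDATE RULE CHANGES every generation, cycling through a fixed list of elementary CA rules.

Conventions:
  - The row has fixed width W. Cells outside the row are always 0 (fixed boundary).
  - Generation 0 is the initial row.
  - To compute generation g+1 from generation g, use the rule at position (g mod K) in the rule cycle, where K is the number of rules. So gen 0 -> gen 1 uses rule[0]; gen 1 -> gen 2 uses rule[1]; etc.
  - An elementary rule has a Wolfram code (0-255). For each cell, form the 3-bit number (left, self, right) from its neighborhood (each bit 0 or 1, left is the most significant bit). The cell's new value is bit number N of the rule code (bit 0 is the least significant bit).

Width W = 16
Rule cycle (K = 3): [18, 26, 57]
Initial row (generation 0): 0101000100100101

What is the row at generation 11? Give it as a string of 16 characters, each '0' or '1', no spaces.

Answer: 1010000000000000

Derivation:
Gen 0: 0101000100100101
Gen 1 (rule 18): 1000101011011000
Gen 2 (rule 26): 0101000010010100
Gen 3 (rule 57): 0010111001001011
Gen 4 (rule 18): 0100000110110000
Gen 5 (rule 26): 1010001100101000
Gen 6 (rule 57): 0101101010010111
Gen 7 (rule 18): 1000000001100000
Gen 8 (rule 26): 0100000011010000
Gen 9 (rule 57): 0011111010101111
Gen 10 (rule 18): 0100000000000000
Gen 11 (rule 26): 1010000000000000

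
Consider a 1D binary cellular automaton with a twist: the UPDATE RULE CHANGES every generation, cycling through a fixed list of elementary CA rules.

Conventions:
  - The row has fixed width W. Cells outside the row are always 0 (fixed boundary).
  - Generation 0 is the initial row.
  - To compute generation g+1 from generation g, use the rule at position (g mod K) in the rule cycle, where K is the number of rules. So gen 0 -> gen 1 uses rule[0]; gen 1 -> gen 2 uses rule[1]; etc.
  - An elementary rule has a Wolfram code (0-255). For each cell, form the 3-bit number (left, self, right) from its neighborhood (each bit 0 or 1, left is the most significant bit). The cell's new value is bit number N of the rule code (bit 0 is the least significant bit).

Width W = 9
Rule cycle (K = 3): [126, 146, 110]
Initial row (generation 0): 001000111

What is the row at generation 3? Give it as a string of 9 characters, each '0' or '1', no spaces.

Gen 0: 001000111
Gen 1 (rule 126): 011101101
Gen 2 (rule 146): 101000000
Gen 3 (rule 110): 111000000

Answer: 111000000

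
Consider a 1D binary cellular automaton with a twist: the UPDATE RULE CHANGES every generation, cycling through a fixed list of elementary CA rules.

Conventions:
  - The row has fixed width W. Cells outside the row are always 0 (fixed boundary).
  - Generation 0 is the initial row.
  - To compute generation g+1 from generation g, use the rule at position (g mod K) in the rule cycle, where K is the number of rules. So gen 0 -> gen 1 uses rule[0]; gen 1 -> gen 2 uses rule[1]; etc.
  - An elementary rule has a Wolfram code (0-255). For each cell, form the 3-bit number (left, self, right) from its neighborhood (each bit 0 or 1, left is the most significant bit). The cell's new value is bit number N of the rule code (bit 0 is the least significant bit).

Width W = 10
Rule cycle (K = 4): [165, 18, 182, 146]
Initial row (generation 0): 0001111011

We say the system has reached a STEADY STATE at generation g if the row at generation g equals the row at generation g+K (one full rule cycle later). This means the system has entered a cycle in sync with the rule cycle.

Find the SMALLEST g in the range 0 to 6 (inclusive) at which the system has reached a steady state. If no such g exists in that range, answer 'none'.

Gen 0: 0001111011
Gen 1 (rule 165): 1100110100
Gen 2 (rule 18): 0011000010
Gen 3 (rule 182): 0100100111
Gen 4 (rule 146): 1011011010
Gen 5 (rule 165): 1100100110
Gen 6 (rule 18): 0011011001
Gen 7 (rule 182): 0100100111
Gen 8 (rule 146): 1011011010
Gen 9 (rule 165): 1100100110
Gen 10 (rule 18): 0011011001

Answer: 3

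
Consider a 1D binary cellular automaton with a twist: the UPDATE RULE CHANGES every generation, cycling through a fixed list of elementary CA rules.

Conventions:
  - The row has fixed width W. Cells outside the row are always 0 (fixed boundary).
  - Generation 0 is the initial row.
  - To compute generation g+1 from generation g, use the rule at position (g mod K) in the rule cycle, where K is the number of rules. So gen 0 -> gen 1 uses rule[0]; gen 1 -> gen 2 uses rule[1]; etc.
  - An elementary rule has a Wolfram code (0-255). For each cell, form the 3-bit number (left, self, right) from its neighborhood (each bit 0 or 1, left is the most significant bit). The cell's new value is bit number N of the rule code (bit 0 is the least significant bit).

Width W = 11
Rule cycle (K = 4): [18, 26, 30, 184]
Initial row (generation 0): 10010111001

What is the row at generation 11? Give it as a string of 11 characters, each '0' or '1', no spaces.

Answer: 00111011011

Derivation:
Gen 0: 10010111001
Gen 1 (rule 18): 01100000110
Gen 2 (rule 26): 11010001101
Gen 3 (rule 30): 10011011001
Gen 4 (rule 184): 01010110100
Gen 5 (rule 18): 10000000010
Gen 6 (rule 26): 01000000101
Gen 7 (rule 30): 11100001101
Gen 8 (rule 184): 11010001010
Gen 9 (rule 18): 00001010001
Gen 10 (rule 26): 00010001010
Gen 11 (rule 30): 00111011011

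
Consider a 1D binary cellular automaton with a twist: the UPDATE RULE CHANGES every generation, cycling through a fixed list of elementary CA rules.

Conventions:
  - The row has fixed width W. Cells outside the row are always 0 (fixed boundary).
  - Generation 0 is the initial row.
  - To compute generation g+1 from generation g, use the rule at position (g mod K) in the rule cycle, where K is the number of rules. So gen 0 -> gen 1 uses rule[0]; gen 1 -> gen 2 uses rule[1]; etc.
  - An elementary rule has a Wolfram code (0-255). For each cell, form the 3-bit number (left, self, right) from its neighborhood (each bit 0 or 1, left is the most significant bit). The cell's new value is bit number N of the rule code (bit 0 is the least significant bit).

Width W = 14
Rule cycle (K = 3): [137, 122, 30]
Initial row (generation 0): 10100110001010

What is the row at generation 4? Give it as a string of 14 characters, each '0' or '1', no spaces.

Answer: 11010000010011

Derivation:
Gen 0: 10100110001010
Gen 1 (rule 137): 00000100100000
Gen 2 (rule 122): 00001011010000
Gen 3 (rule 30): 00011010011000
Gen 4 (rule 137): 11010000010011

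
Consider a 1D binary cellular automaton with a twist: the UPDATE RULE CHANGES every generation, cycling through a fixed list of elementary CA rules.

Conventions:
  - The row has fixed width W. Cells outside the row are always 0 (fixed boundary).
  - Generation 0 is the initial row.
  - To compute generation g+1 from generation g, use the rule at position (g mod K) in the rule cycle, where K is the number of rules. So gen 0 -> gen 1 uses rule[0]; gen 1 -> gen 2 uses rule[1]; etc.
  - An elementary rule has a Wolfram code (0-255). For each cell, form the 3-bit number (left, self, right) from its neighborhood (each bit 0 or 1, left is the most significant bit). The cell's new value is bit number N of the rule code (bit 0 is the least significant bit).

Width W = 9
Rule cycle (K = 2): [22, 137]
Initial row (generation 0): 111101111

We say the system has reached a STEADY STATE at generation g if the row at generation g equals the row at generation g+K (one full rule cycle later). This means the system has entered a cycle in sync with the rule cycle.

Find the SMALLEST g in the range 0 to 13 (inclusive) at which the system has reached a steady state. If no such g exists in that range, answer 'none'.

Gen 0: 111101111
Gen 1 (rule 22): 000000000
Gen 2 (rule 137): 111111111
Gen 3 (rule 22): 000000000
Gen 4 (rule 137): 111111111
Gen 5 (rule 22): 000000000
Gen 6 (rule 137): 111111111
Gen 7 (rule 22): 000000000
Gen 8 (rule 137): 111111111
Gen 9 (rule 22): 000000000
Gen 10 (rule 137): 111111111
Gen 11 (rule 22): 000000000
Gen 12 (rule 137): 111111111
Gen 13 (rule 22): 000000000
Gen 14 (rule 137): 111111111
Gen 15 (rule 22): 000000000

Answer: 1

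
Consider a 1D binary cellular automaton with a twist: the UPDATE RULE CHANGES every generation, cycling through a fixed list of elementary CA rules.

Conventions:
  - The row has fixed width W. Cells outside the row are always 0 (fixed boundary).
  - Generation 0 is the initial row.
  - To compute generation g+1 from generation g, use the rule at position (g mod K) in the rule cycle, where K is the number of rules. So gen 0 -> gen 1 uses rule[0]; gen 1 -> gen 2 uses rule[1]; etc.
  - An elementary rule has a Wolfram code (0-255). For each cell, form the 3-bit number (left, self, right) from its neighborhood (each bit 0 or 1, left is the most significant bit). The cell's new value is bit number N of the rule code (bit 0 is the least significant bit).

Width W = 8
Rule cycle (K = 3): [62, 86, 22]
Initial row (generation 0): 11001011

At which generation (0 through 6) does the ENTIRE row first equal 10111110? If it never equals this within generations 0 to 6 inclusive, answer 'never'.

Gen 0: 11001011
Gen 1 (rule 62): 10111110
Gen 2 (rule 86): 10000011
Gen 3 (rule 22): 11000100
Gen 4 (rule 62): 10101110
Gen 5 (rule 86): 10100011
Gen 6 (rule 22): 10110100

Answer: 1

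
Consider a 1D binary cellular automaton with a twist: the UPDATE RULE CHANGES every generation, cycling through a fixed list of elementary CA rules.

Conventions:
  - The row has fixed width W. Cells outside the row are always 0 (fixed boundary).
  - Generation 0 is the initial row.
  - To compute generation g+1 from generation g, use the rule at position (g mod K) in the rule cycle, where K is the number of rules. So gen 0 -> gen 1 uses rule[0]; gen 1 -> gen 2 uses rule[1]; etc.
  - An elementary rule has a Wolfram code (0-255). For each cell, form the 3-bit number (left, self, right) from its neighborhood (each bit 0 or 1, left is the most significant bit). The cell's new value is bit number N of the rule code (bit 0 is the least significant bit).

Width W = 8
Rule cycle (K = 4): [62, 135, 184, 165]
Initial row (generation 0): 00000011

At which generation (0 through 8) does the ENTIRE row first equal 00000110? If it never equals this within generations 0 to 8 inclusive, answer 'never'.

Gen 0: 00000011
Gen 1 (rule 62): 00000110
Gen 2 (rule 135): 11111000
Gen 3 (rule 184): 11110100
Gen 4 (rule 165): 01101101
Gen 5 (rule 62): 11011011
Gen 6 (rule 135): 00000000
Gen 7 (rule 184): 00000000
Gen 8 (rule 165): 11111111

Answer: 1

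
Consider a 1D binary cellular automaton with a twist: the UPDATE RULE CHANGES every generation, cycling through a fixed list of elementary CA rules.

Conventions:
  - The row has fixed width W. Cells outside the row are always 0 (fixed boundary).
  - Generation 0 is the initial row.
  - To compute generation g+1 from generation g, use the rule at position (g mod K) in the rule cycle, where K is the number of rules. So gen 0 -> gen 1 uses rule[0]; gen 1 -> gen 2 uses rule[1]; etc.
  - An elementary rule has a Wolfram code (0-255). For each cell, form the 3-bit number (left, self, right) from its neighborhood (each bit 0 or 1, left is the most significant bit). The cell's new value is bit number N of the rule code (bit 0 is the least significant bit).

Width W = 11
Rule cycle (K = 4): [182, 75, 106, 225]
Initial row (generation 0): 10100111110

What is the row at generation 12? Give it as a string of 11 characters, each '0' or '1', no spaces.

Answer: 10010111001

Derivation:
Gen 0: 10100111110
Gen 1 (rule 182): 11111011101
Gen 2 (rule 75): 10001010100
Gen 3 (rule 106): 00010101000
Gen 4 (rule 225): 11001010011
Gen 5 (rule 182): 00111111100
Gen 6 (rule 75): 11100000101
Gen 7 (rule 106): 10100001010
Gen 8 (rule 225): 01001100100
Gen 9 (rule 182): 11110011110
Gen 10 (rule 75): 10010110010
Gen 11 (rule 106): 00101110100
Gen 12 (rule 225): 10010111001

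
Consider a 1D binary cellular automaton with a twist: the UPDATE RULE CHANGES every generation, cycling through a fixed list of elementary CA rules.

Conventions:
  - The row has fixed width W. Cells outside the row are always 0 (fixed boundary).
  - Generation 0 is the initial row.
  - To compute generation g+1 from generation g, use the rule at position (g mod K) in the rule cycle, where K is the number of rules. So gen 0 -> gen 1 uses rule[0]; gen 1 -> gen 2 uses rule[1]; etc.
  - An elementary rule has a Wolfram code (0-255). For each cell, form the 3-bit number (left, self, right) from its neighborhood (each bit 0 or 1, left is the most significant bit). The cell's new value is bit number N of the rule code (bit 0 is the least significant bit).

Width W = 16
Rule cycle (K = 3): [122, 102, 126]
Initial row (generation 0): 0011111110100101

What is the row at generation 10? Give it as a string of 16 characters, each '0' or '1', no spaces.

Answer: 1000000111001111

Derivation:
Gen 0: 0011111110100101
Gen 1 (rule 122): 0110000011011010
Gen 2 (rule 102): 1010000101101110
Gen 3 (rule 126): 1111001111111011
Gen 4 (rule 122): 1001111000001111
Gen 5 (rule 102): 1010001000010001
Gen 6 (rule 126): 1111011100111011
Gen 7 (rule 122): 1001110111101111
Gen 8 (rule 102): 1010011000110001
Gen 9 (rule 126): 1111111101111011
Gen 10 (rule 122): 1000000111001111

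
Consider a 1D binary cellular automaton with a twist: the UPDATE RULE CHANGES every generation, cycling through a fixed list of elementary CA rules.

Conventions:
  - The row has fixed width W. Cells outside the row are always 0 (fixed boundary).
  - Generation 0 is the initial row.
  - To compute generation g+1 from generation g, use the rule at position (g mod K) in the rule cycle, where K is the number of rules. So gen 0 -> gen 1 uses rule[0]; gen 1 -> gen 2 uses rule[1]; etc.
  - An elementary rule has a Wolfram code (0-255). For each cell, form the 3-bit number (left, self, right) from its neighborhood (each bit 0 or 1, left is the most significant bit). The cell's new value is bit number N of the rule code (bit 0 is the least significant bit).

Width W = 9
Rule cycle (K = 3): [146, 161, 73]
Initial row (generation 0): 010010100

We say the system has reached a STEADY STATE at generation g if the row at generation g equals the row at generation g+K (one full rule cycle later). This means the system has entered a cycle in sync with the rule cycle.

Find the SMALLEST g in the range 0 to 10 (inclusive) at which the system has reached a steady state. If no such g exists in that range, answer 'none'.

Answer: none

Derivation:
Gen 0: 010010100
Gen 1 (rule 146): 101100010
Gen 2 (rule 161): 010001000
Gen 3 (rule 73): 000100011
Gen 4 (rule 146): 001010100
Gen 5 (rule 161): 100101001
Gen 6 (rule 73): 000000000
Gen 7 (rule 146): 000000000
Gen 8 (rule 161): 111111111
Gen 9 (rule 73): 100000001
Gen 10 (rule 146): 010000010
Gen 11 (rule 161): 000111000
Gen 12 (rule 73): 110101011
Gen 13 (rule 146): 000000000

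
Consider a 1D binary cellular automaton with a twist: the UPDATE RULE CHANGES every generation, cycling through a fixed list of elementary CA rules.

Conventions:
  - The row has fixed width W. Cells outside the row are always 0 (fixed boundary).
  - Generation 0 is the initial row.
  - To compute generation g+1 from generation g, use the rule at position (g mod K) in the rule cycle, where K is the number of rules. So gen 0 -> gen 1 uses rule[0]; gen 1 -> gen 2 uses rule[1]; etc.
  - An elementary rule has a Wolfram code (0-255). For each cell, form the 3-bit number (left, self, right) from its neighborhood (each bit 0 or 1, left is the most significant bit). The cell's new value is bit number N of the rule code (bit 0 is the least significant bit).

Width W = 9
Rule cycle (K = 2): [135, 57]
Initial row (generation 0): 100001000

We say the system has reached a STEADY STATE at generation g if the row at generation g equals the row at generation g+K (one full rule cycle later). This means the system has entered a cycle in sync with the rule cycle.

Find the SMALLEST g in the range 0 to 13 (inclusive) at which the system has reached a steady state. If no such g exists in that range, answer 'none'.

Answer: 13

Derivation:
Gen 0: 100001000
Gen 1 (rule 135): 101111011
Gen 2 (rule 57): 011000110
Gen 3 (rule 135): 100011000
Gen 4 (rule 57): 011010111
Gen 5 (rule 135): 100010010
Gen 6 (rule 57): 011001001
Gen 7 (rule 135): 100011011
Gen 8 (rule 57): 011010110
Gen 9 (rule 135): 100010000
Gen 10 (rule 57): 011001111
Gen 11 (rule 135): 100010110
Gen 12 (rule 57): 011001101
Gen 13 (rule 135): 100010001
Gen 14 (rule 57): 011001100
Gen 15 (rule 135): 100010001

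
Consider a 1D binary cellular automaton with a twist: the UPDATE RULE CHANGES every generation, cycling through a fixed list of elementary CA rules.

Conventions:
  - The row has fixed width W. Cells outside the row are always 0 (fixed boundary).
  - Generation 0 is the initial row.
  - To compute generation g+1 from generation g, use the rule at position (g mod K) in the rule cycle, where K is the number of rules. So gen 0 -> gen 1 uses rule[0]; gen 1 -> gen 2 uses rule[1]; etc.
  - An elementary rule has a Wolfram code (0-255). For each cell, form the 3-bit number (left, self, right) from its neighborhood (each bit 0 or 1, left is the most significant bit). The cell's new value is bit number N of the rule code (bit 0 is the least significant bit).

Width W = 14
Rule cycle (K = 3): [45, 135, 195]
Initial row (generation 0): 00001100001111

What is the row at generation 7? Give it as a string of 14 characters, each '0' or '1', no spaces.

Gen 0: 00001100001111
Gen 1 (rule 45): 11101001101000
Gen 2 (rule 135): 01001010001011
Gen 3 (rule 195): 10010000110001
Gen 4 (rule 45): 10010110100101
Gen 5 (rule 135): 10110000101101
Gen 6 (rule 195): 00010111000100
Gen 7 (rule 45): 11011100010101

Answer: 11011100010101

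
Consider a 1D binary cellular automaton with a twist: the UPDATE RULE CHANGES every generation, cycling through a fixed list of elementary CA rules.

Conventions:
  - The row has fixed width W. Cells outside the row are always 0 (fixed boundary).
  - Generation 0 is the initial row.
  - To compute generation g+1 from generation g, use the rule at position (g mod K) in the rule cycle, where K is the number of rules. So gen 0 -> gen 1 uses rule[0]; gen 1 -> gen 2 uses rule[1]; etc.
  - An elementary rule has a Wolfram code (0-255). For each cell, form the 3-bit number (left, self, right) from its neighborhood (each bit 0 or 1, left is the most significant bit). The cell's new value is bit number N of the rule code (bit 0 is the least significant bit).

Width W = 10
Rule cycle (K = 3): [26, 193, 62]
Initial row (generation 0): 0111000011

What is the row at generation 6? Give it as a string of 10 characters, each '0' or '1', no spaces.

Answer: 0000001111

Derivation:
Gen 0: 0111000011
Gen 1 (rule 26): 1100100110
Gen 2 (rule 193): 0100000010
Gen 3 (rule 62): 1110000111
Gen 4 (rule 26): 1001001100
Gen 5 (rule 193): 0000000101
Gen 6 (rule 62): 0000001111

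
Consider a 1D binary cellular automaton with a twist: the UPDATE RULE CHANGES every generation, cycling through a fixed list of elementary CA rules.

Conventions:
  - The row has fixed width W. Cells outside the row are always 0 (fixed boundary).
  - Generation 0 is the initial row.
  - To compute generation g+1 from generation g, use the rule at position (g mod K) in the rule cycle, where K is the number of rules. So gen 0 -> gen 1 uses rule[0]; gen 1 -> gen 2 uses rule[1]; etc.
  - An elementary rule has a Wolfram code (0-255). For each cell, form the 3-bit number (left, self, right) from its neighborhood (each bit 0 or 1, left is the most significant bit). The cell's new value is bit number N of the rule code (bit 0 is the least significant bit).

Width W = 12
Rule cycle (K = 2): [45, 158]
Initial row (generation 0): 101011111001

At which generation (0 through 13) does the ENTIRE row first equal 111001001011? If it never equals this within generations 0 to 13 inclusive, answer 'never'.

Answer: never

Derivation:
Gen 0: 101011111001
Gen 1 (rule 45): 111110000001
Gen 2 (rule 158): 111101000011
Gen 3 (rule 45): 100011011010
Gen 4 (rule 158): 110110010011
Gen 5 (rule 45): 101100010010
Gen 6 (rule 158): 101010111111
Gen 7 (rule 45): 111111100000
Gen 8 (rule 158): 111111010000
Gen 9 (rule 45): 100000110111
Gen 10 (rule 158): 110001100110
Gen 11 (rule 45): 100101000100
Gen 12 (rule 158): 111101101110
Gen 13 (rule 45): 100011011000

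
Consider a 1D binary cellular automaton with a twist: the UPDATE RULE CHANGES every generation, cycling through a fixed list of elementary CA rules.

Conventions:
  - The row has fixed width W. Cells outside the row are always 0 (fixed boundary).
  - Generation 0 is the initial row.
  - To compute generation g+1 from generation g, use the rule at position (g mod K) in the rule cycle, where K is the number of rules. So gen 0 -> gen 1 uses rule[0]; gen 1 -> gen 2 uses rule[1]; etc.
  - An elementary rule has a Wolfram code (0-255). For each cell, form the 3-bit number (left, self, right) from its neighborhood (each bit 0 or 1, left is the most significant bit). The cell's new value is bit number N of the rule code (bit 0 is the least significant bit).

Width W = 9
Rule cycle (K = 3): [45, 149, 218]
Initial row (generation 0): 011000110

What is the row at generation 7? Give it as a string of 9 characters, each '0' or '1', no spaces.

Answer: 100010100

Derivation:
Gen 0: 011000110
Gen 1 (rule 45): 010010100
Gen 2 (rule 149): 011010111
Gen 3 (rule 218): 111000111
Gen 4 (rule 45): 100010100
Gen 5 (rule 149): 111010111
Gen 6 (rule 218): 111000111
Gen 7 (rule 45): 100010100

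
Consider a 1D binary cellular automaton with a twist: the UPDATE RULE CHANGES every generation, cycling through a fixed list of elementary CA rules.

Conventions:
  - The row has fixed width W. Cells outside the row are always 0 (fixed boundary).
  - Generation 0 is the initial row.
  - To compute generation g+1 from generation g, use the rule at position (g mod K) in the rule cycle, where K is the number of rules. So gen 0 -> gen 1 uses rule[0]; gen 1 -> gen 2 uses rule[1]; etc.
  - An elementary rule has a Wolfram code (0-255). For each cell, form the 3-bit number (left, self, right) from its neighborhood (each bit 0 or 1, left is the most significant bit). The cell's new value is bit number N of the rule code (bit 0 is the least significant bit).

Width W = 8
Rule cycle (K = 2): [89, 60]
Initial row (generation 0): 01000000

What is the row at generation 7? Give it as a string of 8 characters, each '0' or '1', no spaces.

Gen 0: 01000000
Gen 1 (rule 89): 00111111
Gen 2 (rule 60): 00100000
Gen 3 (rule 89): 10011111
Gen 4 (rule 60): 11010000
Gen 5 (rule 89): 11001111
Gen 6 (rule 60): 10101000
Gen 7 (rule 89): 00000111

Answer: 00000111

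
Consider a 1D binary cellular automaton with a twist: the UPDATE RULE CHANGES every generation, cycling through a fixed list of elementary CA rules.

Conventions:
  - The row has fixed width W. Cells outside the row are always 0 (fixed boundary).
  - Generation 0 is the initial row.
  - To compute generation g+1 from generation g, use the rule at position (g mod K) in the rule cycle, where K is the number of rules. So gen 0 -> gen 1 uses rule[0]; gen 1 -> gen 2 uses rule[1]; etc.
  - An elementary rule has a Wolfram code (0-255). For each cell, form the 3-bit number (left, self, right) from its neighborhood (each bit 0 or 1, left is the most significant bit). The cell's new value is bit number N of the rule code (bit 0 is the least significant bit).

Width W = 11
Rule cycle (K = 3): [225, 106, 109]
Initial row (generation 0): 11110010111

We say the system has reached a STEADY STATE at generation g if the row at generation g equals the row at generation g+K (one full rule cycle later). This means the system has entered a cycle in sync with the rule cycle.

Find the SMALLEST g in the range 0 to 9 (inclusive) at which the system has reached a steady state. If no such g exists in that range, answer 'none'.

Answer: 4

Derivation:
Gen 0: 11110010111
Gen 1 (rule 225): 01110001011
Gen 2 (rule 106): 11010010111
Gen 3 (rule 109): 11110011101
Gen 4 (rule 225): 01110001110
Gen 5 (rule 106): 11010011010
Gen 6 (rule 109): 11110011110
Gen 7 (rule 225): 01110001110
Gen 8 (rule 106): 11010011010
Gen 9 (rule 109): 11110011110
Gen 10 (rule 225): 01110001110
Gen 11 (rule 106): 11010011010
Gen 12 (rule 109): 11110011110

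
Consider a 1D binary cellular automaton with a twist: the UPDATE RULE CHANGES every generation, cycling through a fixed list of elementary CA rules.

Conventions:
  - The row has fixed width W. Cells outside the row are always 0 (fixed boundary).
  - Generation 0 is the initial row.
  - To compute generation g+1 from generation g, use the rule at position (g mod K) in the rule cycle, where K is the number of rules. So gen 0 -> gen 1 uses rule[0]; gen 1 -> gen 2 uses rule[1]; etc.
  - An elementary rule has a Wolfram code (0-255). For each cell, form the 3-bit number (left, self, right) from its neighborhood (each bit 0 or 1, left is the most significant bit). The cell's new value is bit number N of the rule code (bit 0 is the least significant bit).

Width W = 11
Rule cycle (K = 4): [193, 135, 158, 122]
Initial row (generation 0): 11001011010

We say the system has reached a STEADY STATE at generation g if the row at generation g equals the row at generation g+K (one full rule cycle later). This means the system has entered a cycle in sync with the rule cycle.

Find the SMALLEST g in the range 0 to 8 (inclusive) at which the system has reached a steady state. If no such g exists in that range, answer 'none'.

Gen 0: 11001011010
Gen 1 (rule 193): 01000001000
Gen 2 (rule 135): 11011111011
Gen 3 (rule 158): 10011110010
Gen 4 (rule 122): 01110011101
Gen 5 (rule 193): 00110001100
Gen 6 (rule 135): 11000110001
Gen 7 (rule 158): 10101101011
Gen 8 (rule 122): 01011110111
Gen 9 (rule 193): 00001110011
Gen 10 (rule 135): 11110100100
Gen 11 (rule 158): 11100111110
Gen 12 (rule 122): 10111100011

Answer: none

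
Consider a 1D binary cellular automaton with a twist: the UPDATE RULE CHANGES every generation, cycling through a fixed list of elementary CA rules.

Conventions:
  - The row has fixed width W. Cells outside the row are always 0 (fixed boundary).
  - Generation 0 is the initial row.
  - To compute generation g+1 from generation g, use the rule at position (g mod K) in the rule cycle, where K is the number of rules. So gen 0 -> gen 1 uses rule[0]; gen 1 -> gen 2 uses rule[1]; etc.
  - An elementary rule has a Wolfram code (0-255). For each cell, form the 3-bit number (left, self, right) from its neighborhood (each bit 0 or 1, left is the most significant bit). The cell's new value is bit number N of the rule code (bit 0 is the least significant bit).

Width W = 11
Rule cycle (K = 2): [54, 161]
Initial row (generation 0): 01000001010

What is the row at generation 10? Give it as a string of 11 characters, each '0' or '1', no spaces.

Gen 0: 01000001010
Gen 1 (rule 54): 11100011111
Gen 2 (rule 161): 01001001110
Gen 3 (rule 54): 11111110001
Gen 4 (rule 161): 01111100100
Gen 5 (rule 54): 10000011110
Gen 6 (rule 161): 00111001100
Gen 7 (rule 54): 01000110010
Gen 8 (rule 161): 00010000000
Gen 9 (rule 54): 00111000000
Gen 10 (rule 161): 10010011111

Answer: 10010011111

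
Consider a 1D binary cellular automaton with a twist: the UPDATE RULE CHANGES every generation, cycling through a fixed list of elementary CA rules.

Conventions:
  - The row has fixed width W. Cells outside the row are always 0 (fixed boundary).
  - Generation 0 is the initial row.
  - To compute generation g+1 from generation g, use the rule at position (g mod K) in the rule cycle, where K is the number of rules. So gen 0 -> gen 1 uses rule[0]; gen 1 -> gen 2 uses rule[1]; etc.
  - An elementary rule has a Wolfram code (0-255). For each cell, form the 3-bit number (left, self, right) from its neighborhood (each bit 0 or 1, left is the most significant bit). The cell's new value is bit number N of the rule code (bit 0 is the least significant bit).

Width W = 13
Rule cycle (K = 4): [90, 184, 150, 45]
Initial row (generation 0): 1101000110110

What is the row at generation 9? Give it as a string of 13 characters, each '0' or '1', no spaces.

Answer: 1011001001110

Derivation:
Gen 0: 1101000110110
Gen 1 (rule 90): 1100101110111
Gen 2 (rule 184): 1010011101110
Gen 3 (rule 150): 1011101000101
Gen 4 (rule 45): 1110011010111
Gen 5 (rule 90): 1011111000101
Gen 6 (rule 184): 0111110100010
Gen 7 (rule 150): 1011100110111
Gen 8 (rule 45): 1110000101100
Gen 9 (rule 90): 1011001001110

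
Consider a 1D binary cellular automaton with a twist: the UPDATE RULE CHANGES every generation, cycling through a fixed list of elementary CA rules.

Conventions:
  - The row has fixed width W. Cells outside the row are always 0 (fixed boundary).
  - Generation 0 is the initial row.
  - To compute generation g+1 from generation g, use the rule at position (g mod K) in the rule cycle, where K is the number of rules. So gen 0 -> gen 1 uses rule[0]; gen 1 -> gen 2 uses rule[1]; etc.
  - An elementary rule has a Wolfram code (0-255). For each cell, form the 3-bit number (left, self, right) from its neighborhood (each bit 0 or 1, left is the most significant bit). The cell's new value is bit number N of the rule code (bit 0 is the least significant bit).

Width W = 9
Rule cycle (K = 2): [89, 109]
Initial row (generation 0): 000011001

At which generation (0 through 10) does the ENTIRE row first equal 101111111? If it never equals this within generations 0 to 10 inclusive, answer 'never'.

Gen 0: 000011001
Gen 1 (rule 89): 111011100
Gen 2 (rule 109): 101110101
Gen 3 (rule 89): 001010000
Gen 4 (rule 109): 101110111
Gen 5 (rule 89): 001010101
Gen 6 (rule 109): 101111111
Gen 7 (rule 89): 001000001
Gen 8 (rule 109): 101011101
Gen 9 (rule 89): 000010100
Gen 10 (rule 109): 111011101

Answer: 6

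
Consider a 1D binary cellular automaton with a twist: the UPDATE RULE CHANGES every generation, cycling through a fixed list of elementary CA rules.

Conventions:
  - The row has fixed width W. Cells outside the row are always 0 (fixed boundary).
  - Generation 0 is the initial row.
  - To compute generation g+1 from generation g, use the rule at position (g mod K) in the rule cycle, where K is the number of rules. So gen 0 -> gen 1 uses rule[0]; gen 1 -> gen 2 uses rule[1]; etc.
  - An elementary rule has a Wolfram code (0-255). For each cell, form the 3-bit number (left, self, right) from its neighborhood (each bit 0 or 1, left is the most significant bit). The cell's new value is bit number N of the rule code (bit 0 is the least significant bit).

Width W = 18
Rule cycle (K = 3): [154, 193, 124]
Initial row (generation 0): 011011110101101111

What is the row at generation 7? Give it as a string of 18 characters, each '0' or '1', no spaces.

Gen 0: 011011110101101111
Gen 1 (rule 154): 110011100001001110
Gen 2 (rule 193): 010001101100000110
Gen 3 (rule 124): 011001111110000111
Gen 4 (rule 154): 110111111101001110
Gen 5 (rule 193): 010011111100000110
Gen 6 (rule 124): 011010000110000111
Gen 7 (rule 154): 110001001101001110

Answer: 110001001101001110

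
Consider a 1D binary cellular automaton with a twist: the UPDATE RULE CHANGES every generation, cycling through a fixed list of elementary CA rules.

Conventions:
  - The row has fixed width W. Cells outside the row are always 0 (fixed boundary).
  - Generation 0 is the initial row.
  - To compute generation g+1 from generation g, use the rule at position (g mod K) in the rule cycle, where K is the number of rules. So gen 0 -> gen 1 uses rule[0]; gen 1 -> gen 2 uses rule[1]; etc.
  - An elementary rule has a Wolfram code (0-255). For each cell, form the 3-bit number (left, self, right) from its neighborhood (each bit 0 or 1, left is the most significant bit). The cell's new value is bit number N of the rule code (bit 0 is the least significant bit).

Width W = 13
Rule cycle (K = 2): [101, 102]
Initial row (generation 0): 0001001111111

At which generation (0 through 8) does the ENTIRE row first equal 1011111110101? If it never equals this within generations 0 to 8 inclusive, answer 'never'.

Answer: never

Derivation:
Gen 0: 0001001111111
Gen 1 (rule 101): 1101000000001
Gen 2 (rule 102): 0111000000011
Gen 3 (rule 101): 0001011111001
Gen 4 (rule 102): 0011100001011
Gen 5 (rule 101): 1000101101101
Gen 6 (rule 102): 1001110110111
Gen 7 (rule 101): 1000011011001
Gen 8 (rule 102): 1000101101011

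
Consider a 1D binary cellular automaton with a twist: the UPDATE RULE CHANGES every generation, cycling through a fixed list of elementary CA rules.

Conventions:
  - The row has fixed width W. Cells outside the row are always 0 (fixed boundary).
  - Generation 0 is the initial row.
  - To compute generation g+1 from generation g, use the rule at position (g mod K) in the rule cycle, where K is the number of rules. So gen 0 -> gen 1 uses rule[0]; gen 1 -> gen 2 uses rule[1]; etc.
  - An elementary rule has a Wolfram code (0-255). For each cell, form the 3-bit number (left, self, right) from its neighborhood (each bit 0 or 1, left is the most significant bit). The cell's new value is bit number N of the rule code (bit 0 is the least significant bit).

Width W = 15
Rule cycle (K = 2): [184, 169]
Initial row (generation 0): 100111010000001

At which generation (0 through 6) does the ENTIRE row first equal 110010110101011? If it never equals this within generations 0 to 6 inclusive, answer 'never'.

Gen 0: 100111010000001
Gen 1 (rule 184): 010110101000000
Gen 2 (rule 169): 001101010011111
Gen 3 (rule 184): 001010101011110
Gen 4 (rule 169): 100101010111100
Gen 5 (rule 184): 010010101111010
Gen 6 (rule 169): 000001011110100

Answer: never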